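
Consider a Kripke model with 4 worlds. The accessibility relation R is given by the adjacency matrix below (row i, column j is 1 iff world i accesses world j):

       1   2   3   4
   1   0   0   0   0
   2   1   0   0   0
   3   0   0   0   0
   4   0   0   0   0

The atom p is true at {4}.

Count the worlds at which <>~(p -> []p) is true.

1: no successors, so <>~(p -> []p) fails. ✗
2: successors {1}; ~(p -> []p) there: 1:F. ✗
3: no successors, so <>~(p -> []p) fails. ✗
4: no successors, so <>~(p -> []p) fails. ✗
Satisfying worlds: ∅.

0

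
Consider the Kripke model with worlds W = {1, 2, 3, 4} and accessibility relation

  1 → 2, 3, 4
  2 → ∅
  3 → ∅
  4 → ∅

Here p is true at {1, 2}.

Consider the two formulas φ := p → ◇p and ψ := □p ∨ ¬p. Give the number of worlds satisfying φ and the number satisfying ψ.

For p → ◇p:
1: p is T, ◇p is T. ✓
2: p is T, ◇p is F. ✗
3: p is F, ◇p is F. ✓
4: p is F, ◇p is F. ✓
— 3 worlds.
For □p ∨ ¬p:
1: □p is F, ¬p is F. ✗
2: □p is T, ¬p is F. ✓
3: □p is T, ¬p is T. ✓
4: □p is T, ¬p is T. ✓
— 3 worlds.

3 and 3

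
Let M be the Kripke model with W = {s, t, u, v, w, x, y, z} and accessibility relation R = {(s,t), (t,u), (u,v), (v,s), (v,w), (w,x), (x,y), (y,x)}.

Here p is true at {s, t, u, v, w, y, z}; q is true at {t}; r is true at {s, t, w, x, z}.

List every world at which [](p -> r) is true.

{s, v, w, y, z}

s: successors {t}; p -> r there: t:T. ✓
t: successors {u}; p -> r there: u:F. ✗
u: successors {v}; p -> r there: v:F. ✗
v: successors {s, w}; p -> r there: s:T, w:T. ✓
w: successors {x}; p -> r there: x:T. ✓
x: successors {y}; p -> r there: y:F. ✗
y: successors {x}; p -> r there: x:T. ✓
z: no successors, so [](p -> r) holds vacuously. ✓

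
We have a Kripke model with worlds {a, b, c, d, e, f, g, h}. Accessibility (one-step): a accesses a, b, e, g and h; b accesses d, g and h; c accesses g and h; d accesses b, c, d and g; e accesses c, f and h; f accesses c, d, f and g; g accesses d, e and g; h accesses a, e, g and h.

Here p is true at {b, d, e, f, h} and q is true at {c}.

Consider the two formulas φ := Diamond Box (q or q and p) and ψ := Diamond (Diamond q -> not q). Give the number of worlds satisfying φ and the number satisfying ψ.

For Diamond Box (q or q and p):
a: successors {a, b, e, g, h}; Box (q or q and p) there: a:F, b:F, e:F, g:F, h:F. ✗
b: successors {d, g, h}; Box (q or q and p) there: d:F, g:F, h:F. ✗
c: successors {g, h}; Box (q or q and p) there: g:F, h:F. ✗
d: successors {b, c, d, g}; Box (q or q and p) there: b:F, c:F, d:F, g:F. ✗
e: successors {c, f, h}; Box (q or q and p) there: c:F, f:F, h:F. ✗
f: successors {c, d, f, g}; Box (q or q and p) there: c:F, d:F, f:F, g:F. ✗
g: successors {d, e, g}; Box (q or q and p) there: d:F, e:F, g:F. ✗
h: successors {a, e, g, h}; Box (q or q and p) there: a:F, e:F, g:F, h:F. ✗
— 0 worlds.
For Diamond (Diamond q -> not q):
a: successors {a, b, e, g, h}; Diamond q -> not q there: a:T, b:T, e:T, g:T, h:T. ✓
b: successors {d, g, h}; Diamond q -> not q there: d:T, g:T, h:T. ✓
c: successors {g, h}; Diamond q -> not q there: g:T, h:T. ✓
d: successors {b, c, d, g}; Diamond q -> not q there: b:T, c:T, d:T, g:T. ✓
e: successors {c, f, h}; Diamond q -> not q there: c:T, f:T, h:T. ✓
f: successors {c, d, f, g}; Diamond q -> not q there: c:T, d:T, f:T, g:T. ✓
g: successors {d, e, g}; Diamond q -> not q there: d:T, e:T, g:T. ✓
h: successors {a, e, g, h}; Diamond q -> not q there: a:T, e:T, g:T, h:T. ✓
— 8 worlds.

0 and 8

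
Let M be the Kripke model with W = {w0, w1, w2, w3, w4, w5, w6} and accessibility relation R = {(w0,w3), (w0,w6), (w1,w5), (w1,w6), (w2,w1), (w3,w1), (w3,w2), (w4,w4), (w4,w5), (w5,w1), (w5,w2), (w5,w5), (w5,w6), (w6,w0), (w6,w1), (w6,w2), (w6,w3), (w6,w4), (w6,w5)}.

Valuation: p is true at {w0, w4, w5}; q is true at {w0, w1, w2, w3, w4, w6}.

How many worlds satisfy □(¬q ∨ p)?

1

w0: successors {w3, w6}; ¬q ∨ p there: w3:F, w6:F. ✗
w1: successors {w5, w6}; ¬q ∨ p there: w5:T, w6:F. ✗
w2: successors {w1}; ¬q ∨ p there: w1:F. ✗
w3: successors {w1, w2}; ¬q ∨ p there: w1:F, w2:F. ✗
w4: successors {w4, w5}; ¬q ∨ p there: w4:T, w5:T. ✓
w5: successors {w1, w2, w5, w6}; ¬q ∨ p there: w1:F, w2:F, w5:T, w6:F. ✗
w6: successors {w0, w1, w2, w3, w4, w5}; ¬q ∨ p there: w0:T, w1:F, w2:F, w3:F, w4:T, w5:T. ✗
Satisfying worlds: {w4}.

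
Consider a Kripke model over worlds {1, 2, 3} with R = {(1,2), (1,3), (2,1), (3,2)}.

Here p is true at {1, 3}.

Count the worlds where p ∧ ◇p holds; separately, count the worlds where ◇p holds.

1 and 2

For p ∧ ◇p:
1: p is T, ◇p is T. ✓
2: p is F, ◇p is T. ✗
3: p is T, ◇p is F. ✗
— 1 world.
For ◇p:
1: successors {2, 3}; p there: 2:F, 3:T. ✓
2: successors {1}; p there: 1:T. ✓
3: successors {2}; p there: 2:F. ✗
— 2 worlds.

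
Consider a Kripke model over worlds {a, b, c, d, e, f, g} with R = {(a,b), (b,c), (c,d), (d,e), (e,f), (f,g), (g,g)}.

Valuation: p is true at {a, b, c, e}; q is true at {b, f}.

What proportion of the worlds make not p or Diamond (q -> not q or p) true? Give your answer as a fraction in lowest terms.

a: not p is F, Diamond (q -> not q or p) is T. ✓
b: not p is F, Diamond (q -> not q or p) is T. ✓
c: not p is F, Diamond (q -> not q or p) is T. ✓
d: not p is T, Diamond (q -> not q or p) is T. ✓
e: not p is F, Diamond (q -> not q or p) is F. ✗
f: not p is T, Diamond (q -> not q or p) is T. ✓
g: not p is T, Diamond (q -> not q or p) is T. ✓
That's 6 of 7 worlds, so 6/7.

6/7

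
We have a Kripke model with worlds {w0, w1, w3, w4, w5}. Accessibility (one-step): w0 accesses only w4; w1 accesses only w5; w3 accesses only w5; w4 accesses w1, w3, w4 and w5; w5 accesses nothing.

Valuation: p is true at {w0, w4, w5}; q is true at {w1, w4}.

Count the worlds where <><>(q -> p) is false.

3

w0: successors {w4}; <>(q -> p) there: w4:T. ✓
w1: successors {w5}; <>(q -> p) there: w5:F. ✗
w3: successors {w5}; <>(q -> p) there: w5:F. ✗
w4: successors {w1, w3, w4, w5}; <>(q -> p) there: w1:T, w3:T, w4:T, w5:F. ✓
w5: no successors, so <><>(q -> p) fails. ✗
Satisfying worlds: {w0, w4}.
So <><>(q -> p) fails at the other 3 worlds.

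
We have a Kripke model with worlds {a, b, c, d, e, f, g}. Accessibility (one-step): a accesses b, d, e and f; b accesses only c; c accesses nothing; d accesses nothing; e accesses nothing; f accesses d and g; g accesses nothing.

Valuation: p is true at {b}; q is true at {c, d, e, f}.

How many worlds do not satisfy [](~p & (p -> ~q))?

a: successors {b, d, e, f}; ~p & (p -> ~q) there: b:F, d:T, e:T, f:T. ✗
b: successors {c}; ~p & (p -> ~q) there: c:T. ✓
c: no successors, so [](~p & (p -> ~q)) holds vacuously. ✓
d: no successors, so [](~p & (p -> ~q)) holds vacuously. ✓
e: no successors, so [](~p & (p -> ~q)) holds vacuously. ✓
f: successors {d, g}; ~p & (p -> ~q) there: d:T, g:T. ✓
g: no successors, so [](~p & (p -> ~q)) holds vacuously. ✓
Satisfying worlds: {b, c, d, e, f, g}.
So [](~p & (p -> ~q)) fails at the other 1 world.

1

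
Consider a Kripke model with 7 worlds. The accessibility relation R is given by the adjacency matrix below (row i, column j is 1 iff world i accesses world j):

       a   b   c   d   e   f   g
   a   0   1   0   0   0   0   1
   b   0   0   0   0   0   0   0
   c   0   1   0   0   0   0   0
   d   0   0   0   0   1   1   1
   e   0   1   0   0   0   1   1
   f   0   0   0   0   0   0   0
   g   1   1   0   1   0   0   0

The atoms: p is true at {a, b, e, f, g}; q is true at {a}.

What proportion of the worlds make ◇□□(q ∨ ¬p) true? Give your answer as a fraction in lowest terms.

5/7

a: successors {b, g}; □□(q ∨ ¬p) there: b:T, g:F. ✓
b: no successors, so ◇□□(q ∨ ¬p) fails. ✗
c: successors {b}; □□(q ∨ ¬p) there: b:T. ✓
d: successors {e, f, g}; □□(q ∨ ¬p) there: e:F, f:T, g:F. ✓
e: successors {b, f, g}; □□(q ∨ ¬p) there: b:T, f:T, g:F. ✓
f: no successors, so ◇□□(q ∨ ¬p) fails. ✗
g: successors {a, b, d}; □□(q ∨ ¬p) there: a:F, b:T, d:F. ✓
That's 5 of 7 worlds, so 5/7.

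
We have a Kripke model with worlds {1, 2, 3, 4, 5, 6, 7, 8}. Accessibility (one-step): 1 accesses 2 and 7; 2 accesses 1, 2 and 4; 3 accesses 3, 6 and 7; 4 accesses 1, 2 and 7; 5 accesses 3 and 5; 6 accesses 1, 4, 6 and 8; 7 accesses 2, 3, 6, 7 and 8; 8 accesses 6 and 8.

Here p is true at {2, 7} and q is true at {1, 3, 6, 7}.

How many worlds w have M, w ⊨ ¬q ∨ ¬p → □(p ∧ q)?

1

1: ¬q ∨ ¬p is T, □(p ∧ q) is F. ✗
2: ¬q ∨ ¬p is T, □(p ∧ q) is F. ✗
3: ¬q ∨ ¬p is T, □(p ∧ q) is F. ✗
4: ¬q ∨ ¬p is T, □(p ∧ q) is F. ✗
5: ¬q ∨ ¬p is T, □(p ∧ q) is F. ✗
6: ¬q ∨ ¬p is T, □(p ∧ q) is F. ✗
7: ¬q ∨ ¬p is F, □(p ∧ q) is F. ✓
8: ¬q ∨ ¬p is T, □(p ∧ q) is F. ✗
Satisfying worlds: {7}.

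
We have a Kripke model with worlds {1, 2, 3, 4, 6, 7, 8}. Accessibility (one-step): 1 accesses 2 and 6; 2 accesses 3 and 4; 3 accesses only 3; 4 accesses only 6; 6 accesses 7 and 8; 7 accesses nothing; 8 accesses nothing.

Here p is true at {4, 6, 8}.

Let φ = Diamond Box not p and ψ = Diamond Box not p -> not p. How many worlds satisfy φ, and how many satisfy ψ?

3 and 6

For Diamond Box not p:
1: successors {2, 6}; Box not p there: 2:F, 6:F. ✗
2: successors {3, 4}; Box not p there: 3:T, 4:F. ✓
3: successors {3}; Box not p there: 3:T. ✓
4: successors {6}; Box not p there: 6:F. ✗
6: successors {7, 8}; Box not p there: 7:T, 8:T. ✓
7: no successors, so Diamond Box not p fails. ✗
8: no successors, so Diamond Box not p fails. ✗
— 3 worlds.
For Diamond Box not p -> not p:
1: Diamond Box not p is F, not p is T. ✓
2: Diamond Box not p is T, not p is T. ✓
3: Diamond Box not p is T, not p is T. ✓
4: Diamond Box not p is F, not p is F. ✓
6: Diamond Box not p is T, not p is F. ✗
7: Diamond Box not p is F, not p is T. ✓
8: Diamond Box not p is F, not p is F. ✓
— 6 worlds.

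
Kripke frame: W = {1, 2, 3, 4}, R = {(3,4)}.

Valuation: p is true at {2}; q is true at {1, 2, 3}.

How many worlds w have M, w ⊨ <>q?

1: no successors, so <>q fails. ✗
2: no successors, so <>q fails. ✗
3: successors {4}; q there: 4:F. ✗
4: no successors, so <>q fails. ✗
Satisfying worlds: ∅.

0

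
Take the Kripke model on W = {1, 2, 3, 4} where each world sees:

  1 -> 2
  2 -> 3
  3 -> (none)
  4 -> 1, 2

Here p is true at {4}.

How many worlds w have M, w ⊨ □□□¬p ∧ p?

1: □□□¬p is T, p is F. ✗
2: □□□¬p is T, p is F. ✗
3: □□□¬p is T, p is F. ✗
4: □□□¬p is T, p is T. ✓
Satisfying worlds: {4}.

1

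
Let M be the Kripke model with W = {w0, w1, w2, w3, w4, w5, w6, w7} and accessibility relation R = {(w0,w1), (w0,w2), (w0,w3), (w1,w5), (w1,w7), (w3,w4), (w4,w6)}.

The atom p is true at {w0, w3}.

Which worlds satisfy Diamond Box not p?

w0: successors {w1, w2, w3}; Box not p there: w1:T, w2:T, w3:T. ✓
w1: successors {w5, w7}; Box not p there: w5:T, w7:T. ✓
w2: no successors, so Diamond Box not p fails. ✗
w3: successors {w4}; Box not p there: w4:T. ✓
w4: successors {w6}; Box not p there: w6:T. ✓
w5: no successors, so Diamond Box not p fails. ✗
w6: no successors, so Diamond Box not p fails. ✗
w7: no successors, so Diamond Box not p fails. ✗

{w0, w1, w3, w4}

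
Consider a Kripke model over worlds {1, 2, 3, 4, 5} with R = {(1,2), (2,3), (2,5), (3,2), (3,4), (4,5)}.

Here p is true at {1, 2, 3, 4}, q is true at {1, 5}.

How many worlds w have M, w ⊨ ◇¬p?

1: successors {2}; ¬p there: 2:F. ✗
2: successors {3, 5}; ¬p there: 3:F, 5:T. ✓
3: successors {2, 4}; ¬p there: 2:F, 4:F. ✗
4: successors {5}; ¬p there: 5:T. ✓
5: no successors, so ◇¬p fails. ✗
Satisfying worlds: {2, 4}.

2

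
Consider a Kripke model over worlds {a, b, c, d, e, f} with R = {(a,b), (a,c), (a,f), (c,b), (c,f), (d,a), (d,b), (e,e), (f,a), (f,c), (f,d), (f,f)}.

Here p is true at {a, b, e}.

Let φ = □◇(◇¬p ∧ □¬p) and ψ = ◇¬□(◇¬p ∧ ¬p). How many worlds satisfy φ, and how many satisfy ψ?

1 and 5

For □◇(◇¬p ∧ □¬p):
a: successors {b, c, f}; ◇(◇¬p ∧ □¬p) there: b:F, c:F, f:F. ✗
b: no successors, so □◇(◇¬p ∧ □¬p) holds vacuously. ✓
c: successors {b, f}; ◇(◇¬p ∧ □¬p) there: b:F, f:F. ✗
d: successors {a, b}; ◇(◇¬p ∧ □¬p) there: a:F, b:F. ✗
e: successors {e}; ◇(◇¬p ∧ □¬p) there: e:F. ✗
f: successors {a, c, d, f}; ◇(◇¬p ∧ □¬p) there: a:F, c:F, d:F, f:F. ✗
— 1 world.
For ◇¬□(◇¬p ∧ ¬p):
a: successors {b, c, f}; ¬□(◇¬p ∧ ¬p) there: b:F, c:T, f:T. ✓
b: no successors, so ◇¬□(◇¬p ∧ ¬p) fails. ✗
c: successors {b, f}; ¬□(◇¬p ∧ ¬p) there: b:F, f:T. ✓
d: successors {a, b}; ¬□(◇¬p ∧ ¬p) there: a:T, b:F. ✓
e: successors {e}; ¬□(◇¬p ∧ ¬p) there: e:T. ✓
f: successors {a, c, d, f}; ¬□(◇¬p ∧ ¬p) there: a:T, c:T, d:T, f:T. ✓
— 5 worlds.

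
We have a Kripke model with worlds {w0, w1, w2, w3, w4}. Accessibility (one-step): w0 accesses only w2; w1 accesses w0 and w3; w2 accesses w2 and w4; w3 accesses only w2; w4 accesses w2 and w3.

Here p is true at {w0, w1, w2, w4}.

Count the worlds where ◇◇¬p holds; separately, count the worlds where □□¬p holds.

1 and 0

For ◇◇¬p:
w0: successors {w2}; ◇¬p there: w2:F. ✗
w1: successors {w0, w3}; ◇¬p there: w0:F, w3:F. ✗
w2: successors {w2, w4}; ◇¬p there: w2:F, w4:T. ✓
w3: successors {w2}; ◇¬p there: w2:F. ✗
w4: successors {w2, w3}; ◇¬p there: w2:F, w3:F. ✗
— 1 world.
For □□¬p:
w0: successors {w2}; □¬p there: w2:F. ✗
w1: successors {w0, w3}; □¬p there: w0:F, w3:F. ✗
w2: successors {w2, w4}; □¬p there: w2:F, w4:F. ✗
w3: successors {w2}; □¬p there: w2:F. ✗
w4: successors {w2, w3}; □¬p there: w2:F, w3:F. ✗
— 0 worlds.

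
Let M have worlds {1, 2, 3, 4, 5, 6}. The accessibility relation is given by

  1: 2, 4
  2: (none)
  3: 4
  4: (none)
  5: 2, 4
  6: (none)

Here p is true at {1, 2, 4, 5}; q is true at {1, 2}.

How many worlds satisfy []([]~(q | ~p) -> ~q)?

4

1: successors {2, 4}; []~(q | ~p) -> ~q there: 2:F, 4:T. ✗
2: no successors, so []([]~(q | ~p) -> ~q) holds vacuously. ✓
3: successors {4}; []~(q | ~p) -> ~q there: 4:T. ✓
4: no successors, so []([]~(q | ~p) -> ~q) holds vacuously. ✓
5: successors {2, 4}; []~(q | ~p) -> ~q there: 2:F, 4:T. ✗
6: no successors, so []([]~(q | ~p) -> ~q) holds vacuously. ✓
Satisfying worlds: {2, 3, 4, 6}.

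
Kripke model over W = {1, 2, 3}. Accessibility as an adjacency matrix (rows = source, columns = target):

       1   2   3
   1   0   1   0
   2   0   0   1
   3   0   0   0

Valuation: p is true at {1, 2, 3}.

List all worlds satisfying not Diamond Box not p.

1: Diamond Box not p is F. ✓
2: Diamond Box not p is T. ✗
3: Diamond Box not p is F. ✓

{1, 3}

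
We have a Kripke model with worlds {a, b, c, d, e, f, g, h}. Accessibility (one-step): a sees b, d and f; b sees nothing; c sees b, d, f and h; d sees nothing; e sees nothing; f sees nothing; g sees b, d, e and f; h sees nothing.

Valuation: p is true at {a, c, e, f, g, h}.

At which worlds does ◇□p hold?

{a, c, g}

a: successors {b, d, f}; □p there: b:T, d:T, f:T. ✓
b: no successors, so ◇□p fails. ✗
c: successors {b, d, f, h}; □p there: b:T, d:T, f:T, h:T. ✓
d: no successors, so ◇□p fails. ✗
e: no successors, so ◇□p fails. ✗
f: no successors, so ◇□p fails. ✗
g: successors {b, d, e, f}; □p there: b:T, d:T, e:T, f:T. ✓
h: no successors, so ◇□p fails. ✗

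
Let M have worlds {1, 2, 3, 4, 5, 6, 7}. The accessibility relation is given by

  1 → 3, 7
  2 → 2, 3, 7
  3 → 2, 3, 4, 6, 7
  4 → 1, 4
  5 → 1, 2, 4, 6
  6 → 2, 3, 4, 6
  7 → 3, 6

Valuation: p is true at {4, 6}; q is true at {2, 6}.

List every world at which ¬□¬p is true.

1: □¬p is T. ✗
2: □¬p is T. ✗
3: □¬p is F. ✓
4: □¬p is F. ✓
5: □¬p is F. ✓
6: □¬p is F. ✓
7: □¬p is F. ✓

{3, 4, 5, 6, 7}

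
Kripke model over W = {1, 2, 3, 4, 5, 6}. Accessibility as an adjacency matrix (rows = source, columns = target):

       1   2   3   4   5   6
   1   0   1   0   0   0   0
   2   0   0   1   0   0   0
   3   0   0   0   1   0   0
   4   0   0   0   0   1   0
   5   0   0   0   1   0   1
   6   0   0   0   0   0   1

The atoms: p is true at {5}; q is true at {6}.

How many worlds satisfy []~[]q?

1: successors {2}; ~[]q there: 2:T. ✓
2: successors {3}; ~[]q there: 3:T. ✓
3: successors {4}; ~[]q there: 4:T. ✓
4: successors {5}; ~[]q there: 5:T. ✓
5: successors {4, 6}; ~[]q there: 4:T, 6:F. ✗
6: successors {6}; ~[]q there: 6:F. ✗
Satisfying worlds: {1, 2, 3, 4}.

4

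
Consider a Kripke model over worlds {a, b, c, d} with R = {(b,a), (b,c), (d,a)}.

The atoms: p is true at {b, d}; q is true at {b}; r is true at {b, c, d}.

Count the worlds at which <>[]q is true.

2

a: no successors, so <>[]q fails. ✗
b: successors {a, c}; []q there: a:T, c:T. ✓
c: no successors, so <>[]q fails. ✗
d: successors {a}; []q there: a:T. ✓
Satisfying worlds: {b, d}.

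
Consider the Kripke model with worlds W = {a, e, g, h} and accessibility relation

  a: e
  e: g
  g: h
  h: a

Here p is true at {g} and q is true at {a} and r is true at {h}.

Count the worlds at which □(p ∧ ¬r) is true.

1

a: successors {e}; p ∧ ¬r there: e:F. ✗
e: successors {g}; p ∧ ¬r there: g:T. ✓
g: successors {h}; p ∧ ¬r there: h:F. ✗
h: successors {a}; p ∧ ¬r there: a:F. ✗
Satisfying worlds: {e}.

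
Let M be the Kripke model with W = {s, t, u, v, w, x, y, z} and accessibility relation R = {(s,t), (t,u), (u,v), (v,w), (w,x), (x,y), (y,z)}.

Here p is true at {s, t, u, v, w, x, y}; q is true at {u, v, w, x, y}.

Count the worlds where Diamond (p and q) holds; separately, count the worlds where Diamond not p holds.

5 and 1

For Diamond (p and q):
s: successors {t}; p and q there: t:F. ✗
t: successors {u}; p and q there: u:T. ✓
u: successors {v}; p and q there: v:T. ✓
v: successors {w}; p and q there: w:T. ✓
w: successors {x}; p and q there: x:T. ✓
x: successors {y}; p and q there: y:T. ✓
y: successors {z}; p and q there: z:F. ✗
z: no successors, so Diamond (p and q) fails. ✗
— 5 worlds.
For Diamond not p:
s: successors {t}; not p there: t:F. ✗
t: successors {u}; not p there: u:F. ✗
u: successors {v}; not p there: v:F. ✗
v: successors {w}; not p there: w:F. ✗
w: successors {x}; not p there: x:F. ✗
x: successors {y}; not p there: y:F. ✗
y: successors {z}; not p there: z:T. ✓
z: no successors, so Diamond not p fails. ✗
— 1 world.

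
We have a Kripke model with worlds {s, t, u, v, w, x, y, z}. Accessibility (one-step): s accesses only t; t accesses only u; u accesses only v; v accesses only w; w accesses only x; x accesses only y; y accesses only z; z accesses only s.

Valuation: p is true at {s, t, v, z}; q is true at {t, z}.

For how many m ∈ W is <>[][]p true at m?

4

s: successors {t}; [][]p there: t:T. ✓
t: successors {u}; [][]p there: u:F. ✗
u: successors {v}; [][]p there: v:F. ✗
v: successors {w}; [][]p there: w:F. ✗
w: successors {x}; [][]p there: x:T. ✓
x: successors {y}; [][]p there: y:T. ✓
y: successors {z}; [][]p there: z:T. ✓
z: successors {s}; [][]p there: s:F. ✗
Satisfying worlds: {s, w, x, y}.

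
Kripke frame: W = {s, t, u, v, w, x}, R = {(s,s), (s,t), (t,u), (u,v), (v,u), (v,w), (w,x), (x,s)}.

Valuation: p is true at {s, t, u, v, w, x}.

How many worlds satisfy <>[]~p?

s: successors {s, t}; []~p there: s:F, t:F. ✗
t: successors {u}; []~p there: u:F. ✗
u: successors {v}; []~p there: v:F. ✗
v: successors {u, w}; []~p there: u:F, w:F. ✗
w: successors {x}; []~p there: x:F. ✗
x: successors {s}; []~p there: s:F. ✗
Satisfying worlds: ∅.

0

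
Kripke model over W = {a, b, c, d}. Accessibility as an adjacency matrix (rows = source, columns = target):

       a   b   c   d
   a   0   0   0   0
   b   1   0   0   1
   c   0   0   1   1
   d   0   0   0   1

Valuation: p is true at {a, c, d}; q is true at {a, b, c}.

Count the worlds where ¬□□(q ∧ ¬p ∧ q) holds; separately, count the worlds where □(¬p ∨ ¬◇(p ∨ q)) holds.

For ¬□□(q ∧ ¬p ∧ q):
a: □□(q ∧ ¬p ∧ q) is T. ✗
b: □□(q ∧ ¬p ∧ q) is F. ✓
c: □□(q ∧ ¬p ∧ q) is F. ✓
d: □□(q ∧ ¬p ∧ q) is F. ✓
— 3 worlds.
For □(¬p ∨ ¬◇(p ∨ q)):
a: no successors, so □(¬p ∨ ¬◇(p ∨ q)) holds vacuously. ✓
b: successors {a, d}; ¬p ∨ ¬◇(p ∨ q) there: a:T, d:F. ✗
c: successors {c, d}; ¬p ∨ ¬◇(p ∨ q) there: c:F, d:F. ✗
d: successors {d}; ¬p ∨ ¬◇(p ∨ q) there: d:F. ✗
— 1 world.

3 and 1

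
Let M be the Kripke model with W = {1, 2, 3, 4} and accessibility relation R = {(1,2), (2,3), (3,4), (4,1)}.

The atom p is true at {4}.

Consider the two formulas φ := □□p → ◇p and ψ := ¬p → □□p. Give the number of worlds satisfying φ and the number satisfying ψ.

For □□p → ◇p:
1: □□p is F, ◇p is F. ✓
2: □□p is T, ◇p is F. ✗
3: □□p is F, ◇p is T. ✓
4: □□p is F, ◇p is F. ✓
— 3 worlds.
For ¬p → □□p:
1: ¬p is T, □□p is F. ✗
2: ¬p is T, □□p is T. ✓
3: ¬p is T, □□p is F. ✗
4: ¬p is F, □□p is F. ✓
— 2 worlds.

3 and 2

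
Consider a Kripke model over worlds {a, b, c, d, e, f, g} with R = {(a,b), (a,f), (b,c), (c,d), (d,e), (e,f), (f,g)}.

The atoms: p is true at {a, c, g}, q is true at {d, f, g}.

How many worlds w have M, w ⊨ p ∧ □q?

a: p is T, □q is F. ✗
b: p is F, □q is F. ✗
c: p is T, □q is T. ✓
d: p is F, □q is F. ✗
e: p is F, □q is T. ✗
f: p is F, □q is T. ✗
g: p is T, □q is T. ✓
Satisfying worlds: {c, g}.

2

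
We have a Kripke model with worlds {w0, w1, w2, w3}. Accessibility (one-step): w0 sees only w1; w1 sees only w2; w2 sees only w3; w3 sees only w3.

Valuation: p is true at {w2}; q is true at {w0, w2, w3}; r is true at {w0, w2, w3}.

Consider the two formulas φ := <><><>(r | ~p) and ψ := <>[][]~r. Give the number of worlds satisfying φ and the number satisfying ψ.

4 and 0

For <><><>(r | ~p):
w0: successors {w1}; <><>(r | ~p) there: w1:T. ✓
w1: successors {w2}; <><>(r | ~p) there: w2:T. ✓
w2: successors {w3}; <><>(r | ~p) there: w3:T. ✓
w3: successors {w3}; <><>(r | ~p) there: w3:T. ✓
— 4 worlds.
For <>[][]~r:
w0: successors {w1}; [][]~r there: w1:F. ✗
w1: successors {w2}; [][]~r there: w2:F. ✗
w2: successors {w3}; [][]~r there: w3:F. ✗
w3: successors {w3}; [][]~r there: w3:F. ✗
— 0 worlds.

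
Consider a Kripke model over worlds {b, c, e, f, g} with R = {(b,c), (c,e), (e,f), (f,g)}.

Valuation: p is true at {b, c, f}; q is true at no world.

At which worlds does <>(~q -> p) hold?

{b, e}

b: successors {c}; ~q -> p there: c:T. ✓
c: successors {e}; ~q -> p there: e:F. ✗
e: successors {f}; ~q -> p there: f:T. ✓
f: successors {g}; ~q -> p there: g:F. ✗
g: no successors, so <>(~q -> p) fails. ✗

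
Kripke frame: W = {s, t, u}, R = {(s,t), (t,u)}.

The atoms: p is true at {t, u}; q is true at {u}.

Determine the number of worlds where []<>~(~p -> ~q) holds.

s: successors {t}; <>~(~p -> ~q) there: t:F. ✗
t: successors {u}; <>~(~p -> ~q) there: u:F. ✗
u: no successors, so []<>~(~p -> ~q) holds vacuously. ✓
Satisfying worlds: {u}.

1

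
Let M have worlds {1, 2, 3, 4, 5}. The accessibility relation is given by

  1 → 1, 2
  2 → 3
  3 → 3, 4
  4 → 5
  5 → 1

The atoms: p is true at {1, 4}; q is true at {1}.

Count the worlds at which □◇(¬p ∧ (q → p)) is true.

4

1: successors {1, 2}; ◇(¬p ∧ (q → p)) there: 1:T, 2:T. ✓
2: successors {3}; ◇(¬p ∧ (q → p)) there: 3:T. ✓
3: successors {3, 4}; ◇(¬p ∧ (q → p)) there: 3:T, 4:T. ✓
4: successors {5}; ◇(¬p ∧ (q → p)) there: 5:F. ✗
5: successors {1}; ◇(¬p ∧ (q → p)) there: 1:T. ✓
Satisfying worlds: {1, 2, 3, 5}.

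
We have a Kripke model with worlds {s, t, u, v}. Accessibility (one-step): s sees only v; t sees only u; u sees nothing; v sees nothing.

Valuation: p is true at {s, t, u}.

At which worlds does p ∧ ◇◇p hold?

∅

s: p is T, ◇◇p is F. ✗
t: p is T, ◇◇p is F. ✗
u: p is T, ◇◇p is F. ✗
v: p is F, ◇◇p is F. ✗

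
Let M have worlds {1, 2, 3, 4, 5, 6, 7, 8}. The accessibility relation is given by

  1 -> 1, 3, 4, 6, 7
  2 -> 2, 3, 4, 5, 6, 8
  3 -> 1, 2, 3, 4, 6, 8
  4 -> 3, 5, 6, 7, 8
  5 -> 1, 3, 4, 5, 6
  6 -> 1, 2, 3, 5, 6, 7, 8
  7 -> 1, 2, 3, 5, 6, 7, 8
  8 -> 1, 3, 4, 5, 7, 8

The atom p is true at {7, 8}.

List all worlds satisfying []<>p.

1: successors {1, 3, 4, 6, 7}; <>p there: 1:T, 3:T, 4:T, 6:T, 7:T. ✓
2: successors {2, 3, 4, 5, 6, 8}; <>p there: 2:T, 3:T, 4:T, 5:F, 6:T, 8:T. ✗
3: successors {1, 2, 3, 4, 6, 8}; <>p there: 1:T, 2:T, 3:T, 4:T, 6:T, 8:T. ✓
4: successors {3, 5, 6, 7, 8}; <>p there: 3:T, 5:F, 6:T, 7:T, 8:T. ✗
5: successors {1, 3, 4, 5, 6}; <>p there: 1:T, 3:T, 4:T, 5:F, 6:T. ✗
6: successors {1, 2, 3, 5, 6, 7, 8}; <>p there: 1:T, 2:T, 3:T, 5:F, 6:T, 7:T, 8:T. ✗
7: successors {1, 2, 3, 5, 6, 7, 8}; <>p there: 1:T, 2:T, 3:T, 5:F, 6:T, 7:T, 8:T. ✗
8: successors {1, 3, 4, 5, 7, 8}; <>p there: 1:T, 3:T, 4:T, 5:F, 7:T, 8:T. ✗

{1, 3}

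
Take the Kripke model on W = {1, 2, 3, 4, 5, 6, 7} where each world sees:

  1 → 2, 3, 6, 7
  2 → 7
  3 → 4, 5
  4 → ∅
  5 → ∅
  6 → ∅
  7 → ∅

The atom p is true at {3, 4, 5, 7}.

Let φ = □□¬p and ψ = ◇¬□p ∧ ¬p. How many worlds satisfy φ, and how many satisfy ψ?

For □□¬p:
1: successors {2, 3, 6, 7}; □¬p there: 2:F, 3:F, 6:T, 7:T. ✗
2: successors {7}; □¬p there: 7:T. ✓
3: successors {4, 5}; □¬p there: 4:T, 5:T. ✓
4: no successors, so □□¬p holds vacuously. ✓
5: no successors, so □□¬p holds vacuously. ✓
6: no successors, so □□¬p holds vacuously. ✓
7: no successors, so □□¬p holds vacuously. ✓
— 6 worlds.
For ◇¬□p ∧ ¬p:
1: ◇¬□p is F, ¬p is T. ✗
2: ◇¬□p is F, ¬p is T. ✗
3: ◇¬□p is F, ¬p is F. ✗
4: ◇¬□p is F, ¬p is F. ✗
5: ◇¬□p is F, ¬p is F. ✗
6: ◇¬□p is F, ¬p is T. ✗
7: ◇¬□p is F, ¬p is F. ✗
— 0 worlds.

6 and 0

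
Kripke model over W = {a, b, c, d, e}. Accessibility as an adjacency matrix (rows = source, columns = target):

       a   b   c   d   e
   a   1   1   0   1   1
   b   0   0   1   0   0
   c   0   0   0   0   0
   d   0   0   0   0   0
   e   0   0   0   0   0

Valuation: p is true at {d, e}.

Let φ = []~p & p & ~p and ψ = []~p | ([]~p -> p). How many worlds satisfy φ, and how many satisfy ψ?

0 and 5

For []~p & p & ~p:
a: []~p & p is F, ~p is T. ✗
b: []~p & p is F, ~p is T. ✗
c: []~p & p is F, ~p is T. ✗
d: []~p & p is T, ~p is F. ✗
e: []~p & p is T, ~p is F. ✗
— 0 worlds.
For []~p | ([]~p -> p):
a: []~p is F, []~p -> p is T. ✓
b: []~p is T, []~p -> p is F. ✓
c: []~p is T, []~p -> p is F. ✓
d: []~p is T, []~p -> p is T. ✓
e: []~p is T, []~p -> p is T. ✓
— 5 worlds.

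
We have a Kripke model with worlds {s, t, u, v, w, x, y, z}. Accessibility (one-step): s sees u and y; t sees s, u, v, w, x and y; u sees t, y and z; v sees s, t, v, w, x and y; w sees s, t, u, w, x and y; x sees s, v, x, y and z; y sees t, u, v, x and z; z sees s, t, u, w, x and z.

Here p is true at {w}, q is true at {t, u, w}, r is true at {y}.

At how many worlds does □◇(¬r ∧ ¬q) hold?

s: successors {u, y}; ◇(¬r ∧ ¬q) there: u:T, y:T. ✓
t: successors {s, u, v, w, x, y}; ◇(¬r ∧ ¬q) there: s:F, u:T, v:T, w:T, x:T, y:T. ✗
u: successors {t, y, z}; ◇(¬r ∧ ¬q) there: t:T, y:T, z:T. ✓
v: successors {s, t, v, w, x, y}; ◇(¬r ∧ ¬q) there: s:F, t:T, v:T, w:T, x:T, y:T. ✗
w: successors {s, t, u, w, x, y}; ◇(¬r ∧ ¬q) there: s:F, t:T, u:T, w:T, x:T, y:T. ✗
x: successors {s, v, x, y, z}; ◇(¬r ∧ ¬q) there: s:F, v:T, x:T, y:T, z:T. ✗
y: successors {t, u, v, x, z}; ◇(¬r ∧ ¬q) there: t:T, u:T, v:T, x:T, z:T. ✓
z: successors {s, t, u, w, x, z}; ◇(¬r ∧ ¬q) there: s:F, t:T, u:T, w:T, x:T, z:T. ✗
Satisfying worlds: {s, u, y}.

3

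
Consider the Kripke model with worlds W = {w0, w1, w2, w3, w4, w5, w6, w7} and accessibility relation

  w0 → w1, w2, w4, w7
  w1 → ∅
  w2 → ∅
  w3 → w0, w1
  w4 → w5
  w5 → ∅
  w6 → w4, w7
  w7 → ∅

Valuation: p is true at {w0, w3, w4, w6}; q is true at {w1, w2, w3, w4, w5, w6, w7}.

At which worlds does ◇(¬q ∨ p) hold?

w0: successors {w1, w2, w4, w7}; ¬q ∨ p there: w1:F, w2:F, w4:T, w7:F. ✓
w1: no successors, so ◇(¬q ∨ p) fails. ✗
w2: no successors, so ◇(¬q ∨ p) fails. ✗
w3: successors {w0, w1}; ¬q ∨ p there: w0:T, w1:F. ✓
w4: successors {w5}; ¬q ∨ p there: w5:F. ✗
w5: no successors, so ◇(¬q ∨ p) fails. ✗
w6: successors {w4, w7}; ¬q ∨ p there: w4:T, w7:F. ✓
w7: no successors, so ◇(¬q ∨ p) fails. ✗

{w0, w3, w6}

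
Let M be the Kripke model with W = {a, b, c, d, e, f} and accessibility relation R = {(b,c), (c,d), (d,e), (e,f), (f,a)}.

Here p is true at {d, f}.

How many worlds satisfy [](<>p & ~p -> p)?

4

a: no successors, so [](<>p & ~p -> p) holds vacuously. ✓
b: successors {c}; <>p & ~p -> p there: c:F. ✗
c: successors {d}; <>p & ~p -> p there: d:T. ✓
d: successors {e}; <>p & ~p -> p there: e:F. ✗
e: successors {f}; <>p & ~p -> p there: f:T. ✓
f: successors {a}; <>p & ~p -> p there: a:T. ✓
Satisfying worlds: {a, c, e, f}.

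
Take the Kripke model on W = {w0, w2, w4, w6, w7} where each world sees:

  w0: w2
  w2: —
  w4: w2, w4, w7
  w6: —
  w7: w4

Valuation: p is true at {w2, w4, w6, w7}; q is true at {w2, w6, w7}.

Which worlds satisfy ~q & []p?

{w0, w4}

w0: ~q is T, []p is T. ✓
w2: ~q is F, []p is T. ✗
w4: ~q is T, []p is T. ✓
w6: ~q is F, []p is T. ✗
w7: ~q is F, []p is T. ✗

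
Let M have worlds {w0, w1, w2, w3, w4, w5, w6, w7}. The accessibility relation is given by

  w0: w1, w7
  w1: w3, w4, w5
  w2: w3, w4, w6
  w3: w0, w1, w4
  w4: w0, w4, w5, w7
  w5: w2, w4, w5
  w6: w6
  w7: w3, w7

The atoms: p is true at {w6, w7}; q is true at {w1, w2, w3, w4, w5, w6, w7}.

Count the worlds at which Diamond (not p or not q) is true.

7

w0: successors {w1, w7}; not p or not q there: w1:T, w7:F. ✓
w1: successors {w3, w4, w5}; not p or not q there: w3:T, w4:T, w5:T. ✓
w2: successors {w3, w4, w6}; not p or not q there: w3:T, w4:T, w6:F. ✓
w3: successors {w0, w1, w4}; not p or not q there: w0:T, w1:T, w4:T. ✓
w4: successors {w0, w4, w5, w7}; not p or not q there: w0:T, w4:T, w5:T, w7:F. ✓
w5: successors {w2, w4, w5}; not p or not q there: w2:T, w4:T, w5:T. ✓
w6: successors {w6}; not p or not q there: w6:F. ✗
w7: successors {w3, w7}; not p or not q there: w3:T, w7:F. ✓
Satisfying worlds: {w0, w1, w2, w3, w4, w5, w7}.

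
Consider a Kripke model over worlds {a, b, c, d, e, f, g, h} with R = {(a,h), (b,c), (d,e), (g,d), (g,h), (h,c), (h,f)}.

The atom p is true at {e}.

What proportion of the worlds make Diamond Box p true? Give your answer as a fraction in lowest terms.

1/2

a: successors {h}; Box p there: h:F. ✗
b: successors {c}; Box p there: c:T. ✓
c: no successors, so Diamond Box p fails. ✗
d: successors {e}; Box p there: e:T. ✓
e: no successors, so Diamond Box p fails. ✗
f: no successors, so Diamond Box p fails. ✗
g: successors {d, h}; Box p there: d:T, h:F. ✓
h: successors {c, f}; Box p there: c:T, f:T. ✓
That's 4 of 8 worlds, so 4/8 = 1/2.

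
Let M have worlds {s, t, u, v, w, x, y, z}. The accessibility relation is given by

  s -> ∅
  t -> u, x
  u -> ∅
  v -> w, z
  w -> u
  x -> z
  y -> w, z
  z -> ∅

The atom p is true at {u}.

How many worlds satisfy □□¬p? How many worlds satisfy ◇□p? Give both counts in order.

For □□¬p:
s: no successors, so □□¬p holds vacuously. ✓
t: successors {u, x}; □¬p there: u:T, x:T. ✓
u: no successors, so □□¬p holds vacuously. ✓
v: successors {w, z}; □¬p there: w:F, z:T. ✗
w: successors {u}; □¬p there: u:T. ✓
x: successors {z}; □¬p there: z:T. ✓
y: successors {w, z}; □¬p there: w:F, z:T. ✗
z: no successors, so □□¬p holds vacuously. ✓
— 6 worlds.
For ◇□p:
s: no successors, so ◇□p fails. ✗
t: successors {u, x}; □p there: u:T, x:F. ✓
u: no successors, so ◇□p fails. ✗
v: successors {w, z}; □p there: w:T, z:T. ✓
w: successors {u}; □p there: u:T. ✓
x: successors {z}; □p there: z:T. ✓
y: successors {w, z}; □p there: w:T, z:T. ✓
z: no successors, so ◇□p fails. ✗
— 5 worlds.

6 and 5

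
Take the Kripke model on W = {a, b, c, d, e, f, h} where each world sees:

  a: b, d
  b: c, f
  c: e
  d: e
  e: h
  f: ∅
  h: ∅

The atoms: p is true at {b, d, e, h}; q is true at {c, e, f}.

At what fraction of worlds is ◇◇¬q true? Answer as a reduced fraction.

2/7

a: successors {b, d}; ◇¬q there: b:F, d:F. ✗
b: successors {c, f}; ◇¬q there: c:F, f:F. ✗
c: successors {e}; ◇¬q there: e:T. ✓
d: successors {e}; ◇¬q there: e:T. ✓
e: successors {h}; ◇¬q there: h:F. ✗
f: no successors, so ◇◇¬q fails. ✗
h: no successors, so ◇◇¬q fails. ✗
That's 2 of 7 worlds, so 2/7.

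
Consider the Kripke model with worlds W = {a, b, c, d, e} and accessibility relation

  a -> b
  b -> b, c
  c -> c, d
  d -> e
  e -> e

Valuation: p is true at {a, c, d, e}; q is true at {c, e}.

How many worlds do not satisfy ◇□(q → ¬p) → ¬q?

0

a: ◇□(q → ¬p) is F, ¬q is T. ✓
b: ◇□(q → ¬p) is F, ¬q is T. ✓
c: ◇□(q → ¬p) is F, ¬q is F. ✓
d: ◇□(q → ¬p) is F, ¬q is T. ✓
e: ◇□(q → ¬p) is F, ¬q is F. ✓
Satisfying worlds: {a, b, c, d, e}.
So ◇□(q → ¬p) → ¬q fails at the other 0 worlds.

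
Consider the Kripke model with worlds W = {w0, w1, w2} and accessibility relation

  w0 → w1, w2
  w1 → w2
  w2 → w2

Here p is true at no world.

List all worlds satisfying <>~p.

{w0, w1, w2}

w0: successors {w1, w2}; ~p there: w1:T, w2:T. ✓
w1: successors {w2}; ~p there: w2:T. ✓
w2: successors {w2}; ~p there: w2:T. ✓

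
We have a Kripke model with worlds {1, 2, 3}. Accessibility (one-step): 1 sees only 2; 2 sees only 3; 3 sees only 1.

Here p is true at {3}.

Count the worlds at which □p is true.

1

1: successors {2}; p there: 2:F. ✗
2: successors {3}; p there: 3:T. ✓
3: successors {1}; p there: 1:F. ✗
Satisfying worlds: {2}.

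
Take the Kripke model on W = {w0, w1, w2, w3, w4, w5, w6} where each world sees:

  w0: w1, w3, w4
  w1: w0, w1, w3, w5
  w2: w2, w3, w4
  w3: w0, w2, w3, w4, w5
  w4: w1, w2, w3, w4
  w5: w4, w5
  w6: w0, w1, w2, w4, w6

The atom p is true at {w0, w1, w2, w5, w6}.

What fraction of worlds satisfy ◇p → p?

w0: ◇p is T, p is T. ✓
w1: ◇p is T, p is T. ✓
w2: ◇p is T, p is T. ✓
w3: ◇p is T, p is F. ✗
w4: ◇p is T, p is F. ✗
w5: ◇p is T, p is T. ✓
w6: ◇p is T, p is T. ✓
That's 5 of 7 worlds, so 5/7.

5/7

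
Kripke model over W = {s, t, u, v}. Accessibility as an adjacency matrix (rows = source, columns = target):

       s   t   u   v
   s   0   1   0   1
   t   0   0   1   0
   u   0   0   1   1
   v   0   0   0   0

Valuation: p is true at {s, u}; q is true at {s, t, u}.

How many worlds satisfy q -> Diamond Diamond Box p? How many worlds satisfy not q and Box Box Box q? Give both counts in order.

3 and 1

For q -> Diamond Diamond Box p:
s: q is T, Diamond Diamond Box p is F. ✗
t: q is T, Diamond Diamond Box p is T. ✓
u: q is T, Diamond Diamond Box p is T. ✓
v: q is F, Diamond Diamond Box p is F. ✓
— 3 worlds.
For not q and Box Box Box q:
s: not q is F, Box Box Box q is F. ✗
t: not q is F, Box Box Box q is F. ✗
u: not q is F, Box Box Box q is F. ✗
v: not q is T, Box Box Box q is T. ✓
— 1 world.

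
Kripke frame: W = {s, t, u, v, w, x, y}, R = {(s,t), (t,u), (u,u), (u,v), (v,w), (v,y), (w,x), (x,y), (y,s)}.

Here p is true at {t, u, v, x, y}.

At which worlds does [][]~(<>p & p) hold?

{w, x}

s: successors {t}; []~(<>p & p) there: t:F. ✗
t: successors {u}; []~(<>p & p) there: u:F. ✗
u: successors {u, v}; []~(<>p & p) there: u:F, v:T. ✗
v: successors {w, y}; []~(<>p & p) there: w:F, y:T. ✗
w: successors {x}; []~(<>p & p) there: x:T. ✓
x: successors {y}; []~(<>p & p) there: y:T. ✓
y: successors {s}; []~(<>p & p) there: s:F. ✗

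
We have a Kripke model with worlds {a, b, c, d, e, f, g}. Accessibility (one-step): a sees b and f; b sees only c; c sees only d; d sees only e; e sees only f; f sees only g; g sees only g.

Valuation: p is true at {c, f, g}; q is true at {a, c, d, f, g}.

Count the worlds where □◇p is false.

2

a: successors {b, f}; ◇p there: b:T, f:T. ✓
b: successors {c}; ◇p there: c:F. ✗
c: successors {d}; ◇p there: d:F. ✗
d: successors {e}; ◇p there: e:T. ✓
e: successors {f}; ◇p there: f:T. ✓
f: successors {g}; ◇p there: g:T. ✓
g: successors {g}; ◇p there: g:T. ✓
Satisfying worlds: {a, d, e, f, g}.
So □◇p fails at the other 2 worlds.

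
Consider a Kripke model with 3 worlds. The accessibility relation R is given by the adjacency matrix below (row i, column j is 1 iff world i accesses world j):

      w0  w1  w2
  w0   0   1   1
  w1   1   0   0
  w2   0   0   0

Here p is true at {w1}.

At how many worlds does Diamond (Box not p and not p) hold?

w0: successors {w1, w2}; Box not p and not p there: w1:F, w2:T. ✓
w1: successors {w0}; Box not p and not p there: w0:F. ✗
w2: no successors, so Diamond (Box not p and not p) fails. ✗
Satisfying worlds: {w0}.

1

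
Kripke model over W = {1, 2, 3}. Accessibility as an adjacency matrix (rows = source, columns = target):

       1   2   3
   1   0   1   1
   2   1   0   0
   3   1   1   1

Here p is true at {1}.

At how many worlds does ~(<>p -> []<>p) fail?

1

1: <>p -> []<>p is T. ✗
2: <>p -> []<>p is F. ✓
3: <>p -> []<>p is F. ✓
Satisfying worlds: {2, 3}.
So ~(<>p -> []<>p) fails at the other 1 world.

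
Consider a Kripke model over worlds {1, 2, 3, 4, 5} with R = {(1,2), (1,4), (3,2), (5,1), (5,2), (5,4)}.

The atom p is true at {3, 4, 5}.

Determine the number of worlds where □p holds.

1: successors {2, 4}; p there: 2:F, 4:T. ✗
2: no successors, so □p holds vacuously. ✓
3: successors {2}; p there: 2:F. ✗
4: no successors, so □p holds vacuously. ✓
5: successors {1, 2, 4}; p there: 1:F, 2:F, 4:T. ✗
Satisfying worlds: {2, 4}.

2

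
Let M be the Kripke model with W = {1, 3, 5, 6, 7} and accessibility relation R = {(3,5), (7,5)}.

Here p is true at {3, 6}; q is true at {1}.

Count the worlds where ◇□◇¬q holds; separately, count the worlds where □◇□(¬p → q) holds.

2 and 3

For ◇□◇¬q:
1: no successors, so ◇□◇¬q fails. ✗
3: successors {5}; □◇¬q there: 5:T. ✓
5: no successors, so ◇□◇¬q fails. ✗
6: no successors, so ◇□◇¬q fails. ✗
7: successors {5}; □◇¬q there: 5:T. ✓
— 2 worlds.
For □◇□(¬p → q):
1: no successors, so □◇□(¬p → q) holds vacuously. ✓
3: successors {5}; ◇□(¬p → q) there: 5:F. ✗
5: no successors, so □◇□(¬p → q) holds vacuously. ✓
6: no successors, so □◇□(¬p → q) holds vacuously. ✓
7: successors {5}; ◇□(¬p → q) there: 5:F. ✗
— 3 worlds.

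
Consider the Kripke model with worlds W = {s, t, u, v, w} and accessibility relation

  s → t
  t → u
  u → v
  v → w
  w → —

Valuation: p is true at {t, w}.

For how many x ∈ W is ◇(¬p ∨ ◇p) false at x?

s: successors {t}; ¬p ∨ ◇p there: t:F. ✗
t: successors {u}; ¬p ∨ ◇p there: u:T. ✓
u: successors {v}; ¬p ∨ ◇p there: v:T. ✓
v: successors {w}; ¬p ∨ ◇p there: w:F. ✗
w: no successors, so ◇(¬p ∨ ◇p) fails. ✗
Satisfying worlds: {t, u}.
So ◇(¬p ∨ ◇p) fails at the other 3 worlds.

3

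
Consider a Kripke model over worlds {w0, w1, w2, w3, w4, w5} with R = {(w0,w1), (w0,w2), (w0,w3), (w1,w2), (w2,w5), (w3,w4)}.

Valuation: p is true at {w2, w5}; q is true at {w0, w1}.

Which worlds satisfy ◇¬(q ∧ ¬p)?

w0: successors {w1, w2, w3}; ¬(q ∧ ¬p) there: w1:F, w2:T, w3:T. ✓
w1: successors {w2}; ¬(q ∧ ¬p) there: w2:T. ✓
w2: successors {w5}; ¬(q ∧ ¬p) there: w5:T. ✓
w3: successors {w4}; ¬(q ∧ ¬p) there: w4:T. ✓
w4: no successors, so ◇¬(q ∧ ¬p) fails. ✗
w5: no successors, so ◇¬(q ∧ ¬p) fails. ✗

{w0, w1, w2, w3}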